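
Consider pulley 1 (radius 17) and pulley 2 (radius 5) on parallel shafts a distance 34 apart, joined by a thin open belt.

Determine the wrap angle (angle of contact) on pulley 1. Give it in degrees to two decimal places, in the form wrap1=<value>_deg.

open belt: β = asin((r2−r1)/C) = asin(-12/34) = -20.6673°
wrap1 = π − 2β = 221.3346°
wrap2 = π + 2β = 138.6654°

wrap1=221.33_deg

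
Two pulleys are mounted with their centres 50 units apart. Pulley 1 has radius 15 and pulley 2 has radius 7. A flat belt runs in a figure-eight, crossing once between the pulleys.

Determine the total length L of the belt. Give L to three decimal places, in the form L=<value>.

L=178.961

crossed belt: β = asin((r1+r2)/C) = asin(22/50) = 26.1039°
wrap1 = wrap2 = π + 2β = 232.2078°
tangent length = C·cosβ = 44.8999
L = (r1+r2)·wrap + 2·C·cosβ = 22·4.0528 + 2·44.8999 = 178.9612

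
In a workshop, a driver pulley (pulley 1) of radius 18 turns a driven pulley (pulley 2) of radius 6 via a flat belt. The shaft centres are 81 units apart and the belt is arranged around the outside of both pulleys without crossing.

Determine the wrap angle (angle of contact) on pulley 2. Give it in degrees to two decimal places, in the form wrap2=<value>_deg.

wrap2=162.96_deg

open belt: β = asin((r2−r1)/C) = asin(-12/81) = -8.5196°
wrap1 = π − 2β = 197.0392°
wrap2 = π + 2β = 162.9608°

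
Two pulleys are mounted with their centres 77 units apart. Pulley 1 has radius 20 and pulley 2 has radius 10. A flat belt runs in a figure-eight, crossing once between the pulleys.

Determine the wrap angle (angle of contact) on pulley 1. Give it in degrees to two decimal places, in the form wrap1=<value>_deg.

crossed belt: β = asin((r1+r2)/C) = asin(30/77) = 22.9303°
wrap1 = wrap2 = π + 2β = 225.8605°

wrap1=225.86_deg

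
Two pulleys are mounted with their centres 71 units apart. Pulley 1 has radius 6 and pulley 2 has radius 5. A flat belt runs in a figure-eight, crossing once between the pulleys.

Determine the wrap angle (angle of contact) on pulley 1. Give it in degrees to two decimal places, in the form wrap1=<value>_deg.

crossed belt: β = asin((r1+r2)/C) = asin(11/71) = 8.9127°
wrap1 = wrap2 = π + 2β = 197.8254°

wrap1=197.83_deg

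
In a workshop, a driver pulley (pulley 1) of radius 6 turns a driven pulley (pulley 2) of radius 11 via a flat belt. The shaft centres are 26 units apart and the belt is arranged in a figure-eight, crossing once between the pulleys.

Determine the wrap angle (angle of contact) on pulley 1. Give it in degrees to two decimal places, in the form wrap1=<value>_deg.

wrap1=261.66_deg

crossed belt: β = asin((r1+r2)/C) = asin(17/26) = 40.8322°
wrap1 = wrap2 = π + 2β = 261.6644°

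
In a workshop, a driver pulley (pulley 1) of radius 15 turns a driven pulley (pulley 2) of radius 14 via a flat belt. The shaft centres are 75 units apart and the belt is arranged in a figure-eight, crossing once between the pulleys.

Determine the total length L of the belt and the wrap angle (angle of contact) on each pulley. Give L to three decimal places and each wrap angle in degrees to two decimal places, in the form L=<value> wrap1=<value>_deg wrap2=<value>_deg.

L=252.466 wrap1=225.49_deg wrap2=225.49_deg

crossed belt: β = asin((r1+r2)/C) = asin(29/75) = 22.7472°
wrap1 = wrap2 = π + 2β = 225.4945°
tangent length = C·cosβ = 69.1665
L = (r1+r2)·wrap + 2·C·cosβ = 29·3.9356 + 2·69.1665 = 252.4660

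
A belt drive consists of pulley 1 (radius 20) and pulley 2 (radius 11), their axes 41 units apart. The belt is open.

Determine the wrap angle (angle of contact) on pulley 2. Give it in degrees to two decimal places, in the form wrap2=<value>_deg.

wrap2=154.64_deg

open belt: β = asin((r2−r1)/C) = asin(-9/41) = -12.6804°
wrap1 = π − 2β = 205.3608°
wrap2 = π + 2β = 154.6392°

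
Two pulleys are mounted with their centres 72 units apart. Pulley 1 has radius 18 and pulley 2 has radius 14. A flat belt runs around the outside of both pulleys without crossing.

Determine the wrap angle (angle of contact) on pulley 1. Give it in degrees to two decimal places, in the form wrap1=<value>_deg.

wrap1=186.37_deg

open belt: β = asin((r2−r1)/C) = asin(-4/72) = -3.1847°
wrap1 = π − 2β = 186.3695°
wrap2 = π + 2β = 173.6305°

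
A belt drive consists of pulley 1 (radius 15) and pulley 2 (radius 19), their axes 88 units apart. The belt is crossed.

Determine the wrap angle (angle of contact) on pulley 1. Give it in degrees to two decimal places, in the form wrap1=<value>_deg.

wrap1=225.46_deg

crossed belt: β = asin((r1+r2)/C) = asin(34/88) = 22.7284°
wrap1 = wrap2 = π + 2β = 225.4568°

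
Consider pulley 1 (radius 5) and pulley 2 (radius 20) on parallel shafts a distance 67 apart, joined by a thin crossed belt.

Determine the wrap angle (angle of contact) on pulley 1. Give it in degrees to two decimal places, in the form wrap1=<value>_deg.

wrap1=223.82_deg

crossed belt: β = asin((r1+r2)/C) = asin(25/67) = 21.9090°
wrap1 = wrap2 = π + 2β = 223.8181°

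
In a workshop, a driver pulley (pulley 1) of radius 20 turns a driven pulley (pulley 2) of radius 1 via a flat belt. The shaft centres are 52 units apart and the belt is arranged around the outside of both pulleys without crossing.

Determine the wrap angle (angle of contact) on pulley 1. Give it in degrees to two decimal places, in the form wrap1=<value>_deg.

open belt: β = asin((r2−r1)/C) = asin(-19/52) = -21.4313°
wrap1 = π − 2β = 222.8625°
wrap2 = π + 2β = 137.1375°

wrap1=222.86_deg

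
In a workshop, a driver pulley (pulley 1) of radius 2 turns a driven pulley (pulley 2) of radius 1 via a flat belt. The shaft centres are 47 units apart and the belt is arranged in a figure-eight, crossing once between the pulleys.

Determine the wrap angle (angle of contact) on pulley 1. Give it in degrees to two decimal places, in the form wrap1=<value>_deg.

wrap1=187.32_deg

crossed belt: β = asin((r1+r2)/C) = asin(3/47) = 3.6597°
wrap1 = wrap2 = π + 2β = 187.3193°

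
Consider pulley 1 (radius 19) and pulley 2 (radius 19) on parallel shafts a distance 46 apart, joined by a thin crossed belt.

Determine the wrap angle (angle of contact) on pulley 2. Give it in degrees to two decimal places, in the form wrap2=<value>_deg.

crossed belt: β = asin((r1+r2)/C) = asin(38/46) = 55.6988°
wrap1 = wrap2 = π + 2β = 291.3977°

wrap2=291.40_deg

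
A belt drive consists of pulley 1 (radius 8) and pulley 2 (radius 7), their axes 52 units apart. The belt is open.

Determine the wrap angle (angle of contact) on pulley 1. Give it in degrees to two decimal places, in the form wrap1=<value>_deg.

open belt: β = asin((r2−r1)/C) = asin(-1/52) = -1.1019°
wrap1 = π − 2β = 182.2038°
wrap2 = π + 2β = 177.7962°

wrap1=182.20_deg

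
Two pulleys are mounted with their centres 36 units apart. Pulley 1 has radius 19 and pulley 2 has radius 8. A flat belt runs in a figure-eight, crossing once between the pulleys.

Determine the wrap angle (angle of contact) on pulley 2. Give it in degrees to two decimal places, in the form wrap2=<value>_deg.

crossed belt: β = asin((r1+r2)/C) = asin(27/36) = 48.5904°
wrap1 = wrap2 = π + 2β = 277.1808°

wrap2=277.18_deg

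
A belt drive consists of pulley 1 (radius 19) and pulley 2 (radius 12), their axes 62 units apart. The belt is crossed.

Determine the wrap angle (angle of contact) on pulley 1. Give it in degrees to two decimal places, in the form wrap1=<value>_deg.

wrap1=240.00_deg

crossed belt: β = asin((r1+r2)/C) = asin(31/62) = 30.0000°
wrap1 = wrap2 = π + 2β = 240.0000°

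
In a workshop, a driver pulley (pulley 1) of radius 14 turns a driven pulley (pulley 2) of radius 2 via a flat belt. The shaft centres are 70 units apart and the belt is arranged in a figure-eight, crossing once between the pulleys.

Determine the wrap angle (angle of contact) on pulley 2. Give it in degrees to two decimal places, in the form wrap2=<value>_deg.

wrap2=206.43_deg

crossed belt: β = asin((r1+r2)/C) = asin(16/70) = 13.2130°
wrap1 = wrap2 = π + 2β = 206.4260°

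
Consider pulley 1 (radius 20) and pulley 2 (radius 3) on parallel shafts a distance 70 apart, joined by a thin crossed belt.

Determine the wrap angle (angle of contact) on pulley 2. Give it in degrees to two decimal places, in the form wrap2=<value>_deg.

wrap2=218.36_deg

crossed belt: β = asin((r1+r2)/C) = asin(23/70) = 19.1821°
wrap1 = wrap2 = π + 2β = 218.3642°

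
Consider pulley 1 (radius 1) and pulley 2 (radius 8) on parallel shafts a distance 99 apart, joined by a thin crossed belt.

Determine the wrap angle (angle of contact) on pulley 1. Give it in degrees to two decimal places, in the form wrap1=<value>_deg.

wrap1=190.43_deg

crossed belt: β = asin((r1+r2)/C) = asin(9/99) = 5.2159°
wrap1 = wrap2 = π + 2β = 190.4318°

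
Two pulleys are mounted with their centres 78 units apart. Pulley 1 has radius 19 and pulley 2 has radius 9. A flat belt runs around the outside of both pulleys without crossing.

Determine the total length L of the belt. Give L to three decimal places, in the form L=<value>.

L=245.248

open belt: β = asin((r2−r1)/C) = asin(-10/78) = -7.3659°
wrap1 = π − 2β = 194.7318°
wrap2 = π + 2β = 165.2682°
tangent length = C·cosβ = 77.3563
L = r1·wrap1 + r2·wrap2 + 2·C·cosβ = 19·3.3987 + 9·2.8845 + 2·77.3563 = 245.2484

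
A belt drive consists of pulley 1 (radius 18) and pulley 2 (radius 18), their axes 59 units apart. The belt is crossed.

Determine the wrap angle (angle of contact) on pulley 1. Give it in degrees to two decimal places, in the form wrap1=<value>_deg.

wrap1=255.20_deg

crossed belt: β = asin((r1+r2)/C) = asin(36/59) = 37.6018°
wrap1 = wrap2 = π + 2β = 255.2035°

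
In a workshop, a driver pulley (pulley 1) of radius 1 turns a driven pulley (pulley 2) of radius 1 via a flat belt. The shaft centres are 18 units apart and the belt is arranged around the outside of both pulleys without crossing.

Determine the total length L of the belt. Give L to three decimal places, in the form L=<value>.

open belt: β = asin((r2−r1)/C) = asin(0/18) = 0.0000°
wrap1 = π − 2β = 180.0000°
wrap2 = π + 2β = 180.0000°
tangent length = C·cosβ = 18.0000
L = r1·wrap1 + r2·wrap2 + 2·C·cosβ = 1·3.1416 + 1·3.1416 + 2·18.0000 = 42.2832

L=42.283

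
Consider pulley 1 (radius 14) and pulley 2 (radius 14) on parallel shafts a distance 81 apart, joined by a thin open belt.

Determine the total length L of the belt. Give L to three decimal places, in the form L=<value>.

L=249.965

open belt: β = asin((r2−r1)/C) = asin(0/81) = 0.0000°
wrap1 = π − 2β = 180.0000°
wrap2 = π + 2β = 180.0000°
tangent length = C·cosβ = 81.0000
L = r1·wrap1 + r2·wrap2 + 2·C·cosβ = 14·3.1416 + 14·3.1416 + 2·81.0000 = 249.9646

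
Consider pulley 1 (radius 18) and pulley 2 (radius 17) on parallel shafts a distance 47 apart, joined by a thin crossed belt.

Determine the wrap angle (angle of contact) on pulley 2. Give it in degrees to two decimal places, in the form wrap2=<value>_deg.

wrap2=276.26_deg

crossed belt: β = asin((r1+r2)/C) = asin(35/47) = 48.1317°
wrap1 = wrap2 = π + 2β = 276.2634°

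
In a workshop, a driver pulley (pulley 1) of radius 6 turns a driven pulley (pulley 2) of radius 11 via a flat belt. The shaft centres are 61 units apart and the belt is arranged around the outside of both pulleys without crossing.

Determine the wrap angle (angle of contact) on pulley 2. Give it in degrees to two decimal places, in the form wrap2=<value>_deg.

open belt: β = asin((r2−r1)/C) = asin(5/61) = 4.7017°
wrap1 = π − 2β = 170.5967°
wrap2 = π + 2β = 189.4033°

wrap2=189.40_deg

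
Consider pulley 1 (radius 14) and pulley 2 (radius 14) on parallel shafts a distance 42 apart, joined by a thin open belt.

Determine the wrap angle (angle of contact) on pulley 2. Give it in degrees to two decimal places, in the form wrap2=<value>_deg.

wrap2=180.00_deg

open belt: β = asin((r2−r1)/C) = asin(0/42) = 0.0000°
wrap1 = π − 2β = 180.0000°
wrap2 = π + 2β = 180.0000°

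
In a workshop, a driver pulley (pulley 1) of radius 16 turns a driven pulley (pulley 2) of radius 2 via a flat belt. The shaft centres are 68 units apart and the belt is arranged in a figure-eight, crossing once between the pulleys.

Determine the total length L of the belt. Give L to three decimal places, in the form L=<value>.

L=197.342

crossed belt: β = asin((r1+r2)/C) = asin(18/68) = 15.3495°
wrap1 = wrap2 = π + 2β = 210.6990°
tangent length = C·cosβ = 65.5744
L = (r1+r2)·wrap + 2·C·cosβ = 18·3.6774 + 2·65.5744 = 197.3418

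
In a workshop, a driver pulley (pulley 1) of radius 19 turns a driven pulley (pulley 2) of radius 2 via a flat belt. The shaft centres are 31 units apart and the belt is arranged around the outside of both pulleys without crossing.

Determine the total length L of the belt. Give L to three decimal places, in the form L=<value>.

L=137.554

open belt: β = asin((r2−r1)/C) = asin(-17/31) = -33.2564°
wrap1 = π − 2β = 246.5129°
wrap2 = π + 2β = 113.4871°
tangent length = C·cosβ = 25.9230
L = r1·wrap1 + r2·wrap2 + 2·C·cosβ = 19·4.3025 + 2·1.9807 + 2·25.9230 = 137.5541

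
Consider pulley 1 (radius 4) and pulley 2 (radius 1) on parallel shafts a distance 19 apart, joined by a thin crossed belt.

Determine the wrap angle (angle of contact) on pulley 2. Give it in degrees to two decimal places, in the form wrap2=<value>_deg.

wrap2=210.52_deg

crossed belt: β = asin((r1+r2)/C) = asin(5/19) = 15.2575°
wrap1 = wrap2 = π + 2β = 210.5150°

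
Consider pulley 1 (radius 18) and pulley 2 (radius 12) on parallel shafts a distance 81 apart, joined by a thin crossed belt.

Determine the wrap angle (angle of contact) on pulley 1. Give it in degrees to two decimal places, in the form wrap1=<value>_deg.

wrap1=223.48_deg

crossed belt: β = asin((r1+r2)/C) = asin(30/81) = 21.7385°
wrap1 = wrap2 = π + 2β = 223.4769°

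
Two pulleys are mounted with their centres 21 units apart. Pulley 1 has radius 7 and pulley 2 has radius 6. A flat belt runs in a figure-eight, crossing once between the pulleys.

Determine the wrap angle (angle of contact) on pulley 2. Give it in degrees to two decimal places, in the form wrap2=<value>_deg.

wrap2=256.49_deg

crossed belt: β = asin((r1+r2)/C) = asin(13/21) = 38.2466°
wrap1 = wrap2 = π + 2β = 256.4932°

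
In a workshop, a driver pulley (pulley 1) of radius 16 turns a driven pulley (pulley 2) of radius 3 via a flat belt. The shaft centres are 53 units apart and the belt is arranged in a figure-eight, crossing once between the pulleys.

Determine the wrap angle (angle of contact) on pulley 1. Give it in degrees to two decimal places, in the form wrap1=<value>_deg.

wrap1=222.02_deg

crossed belt: β = asin((r1+r2)/C) = asin(19/53) = 21.0075°
wrap1 = wrap2 = π + 2β = 222.0151°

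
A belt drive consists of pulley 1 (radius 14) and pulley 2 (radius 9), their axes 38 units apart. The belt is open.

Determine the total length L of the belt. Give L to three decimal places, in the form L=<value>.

open belt: β = asin((r2−r1)/C) = asin(-5/38) = -7.5608°
wrap1 = π − 2β = 195.1217°
wrap2 = π + 2β = 164.8783°
tangent length = C·cosβ = 37.6696
L = r1·wrap1 + r2·wrap2 + 2·C·cosβ = 14·3.4055 + 9·2.8777 + 2·37.6696 = 148.9155

L=148.915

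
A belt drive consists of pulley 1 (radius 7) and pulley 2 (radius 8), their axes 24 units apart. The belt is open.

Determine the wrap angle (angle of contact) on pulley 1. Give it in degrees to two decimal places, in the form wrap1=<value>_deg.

wrap1=175.22_deg

open belt: β = asin((r2−r1)/C) = asin(1/24) = 2.3880°
wrap1 = π − 2β = 175.2240°
wrap2 = π + 2β = 184.7760°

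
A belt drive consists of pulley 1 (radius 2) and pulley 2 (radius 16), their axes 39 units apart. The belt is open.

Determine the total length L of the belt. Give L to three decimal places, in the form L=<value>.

L=139.630

open belt: β = asin((r2−r1)/C) = asin(14/39) = 21.0372°
wrap1 = π − 2β = 137.9256°
wrap2 = π + 2β = 222.0744°
tangent length = C·cosβ = 36.4005
L = r1·wrap1 + r2·wrap2 + 2·C·cosβ = 2·2.4073 + 16·3.8759 + 2·36.4005 = 139.6305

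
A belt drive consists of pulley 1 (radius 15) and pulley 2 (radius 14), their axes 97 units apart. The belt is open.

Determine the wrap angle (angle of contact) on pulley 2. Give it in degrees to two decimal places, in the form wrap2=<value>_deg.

open belt: β = asin((r2−r1)/C) = asin(-1/97) = -0.5907°
wrap1 = π − 2β = 181.1814°
wrap2 = π + 2β = 178.8186°

wrap2=178.82_deg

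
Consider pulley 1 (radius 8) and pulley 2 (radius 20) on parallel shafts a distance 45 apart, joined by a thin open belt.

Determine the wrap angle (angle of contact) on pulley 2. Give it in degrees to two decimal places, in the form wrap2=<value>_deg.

wrap2=210.93_deg

open belt: β = asin((r2−r1)/C) = asin(12/45) = 15.4660°
wrap1 = π − 2β = 149.0680°
wrap2 = π + 2β = 210.9320°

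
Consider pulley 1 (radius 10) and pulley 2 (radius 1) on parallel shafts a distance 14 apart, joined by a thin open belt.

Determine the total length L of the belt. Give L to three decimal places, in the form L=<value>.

open belt: β = asin((r2−r1)/C) = asin(-9/14) = -40.0052°
wrap1 = π − 2β = 260.0104°
wrap2 = π + 2β = 99.9896°
tangent length = C·cosβ = 10.7238
L = r1·wrap1 + r2·wrap2 + 2·C·cosβ = 10·4.5380 + 1·1.7451 + 2·10.7238 = 68.5731

L=68.573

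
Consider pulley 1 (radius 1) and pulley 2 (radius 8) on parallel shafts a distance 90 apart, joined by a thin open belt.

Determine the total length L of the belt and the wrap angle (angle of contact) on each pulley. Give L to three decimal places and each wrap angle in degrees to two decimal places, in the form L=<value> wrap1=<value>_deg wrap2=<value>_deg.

open belt: β = asin((r2−r1)/C) = asin(7/90) = 4.4608°
wrap1 = π − 2β = 171.0783°
wrap2 = π + 2β = 188.9217°
tangent length = C·cosβ = 89.7274
L = r1·wrap1 + r2·wrap2 + 2·C·cosβ = 1·2.9859 + 8·3.2973 + 2·89.7274 = 208.8191

L=208.819 wrap1=171.08_deg wrap2=188.92_deg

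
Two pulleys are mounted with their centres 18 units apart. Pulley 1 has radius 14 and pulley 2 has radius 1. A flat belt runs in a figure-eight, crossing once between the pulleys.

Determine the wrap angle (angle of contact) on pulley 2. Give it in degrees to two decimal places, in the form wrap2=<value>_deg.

wrap2=292.89_deg

crossed belt: β = asin((r1+r2)/C) = asin(15/18) = 56.4427°
wrap1 = wrap2 = π + 2β = 292.8854°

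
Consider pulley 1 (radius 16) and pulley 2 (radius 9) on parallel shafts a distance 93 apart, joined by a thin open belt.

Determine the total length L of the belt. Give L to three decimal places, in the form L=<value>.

open belt: β = asin((r2−r1)/C) = asin(-7/93) = -4.3167°
wrap1 = π − 2β = 188.6333°
wrap2 = π + 2β = 171.3667°
tangent length = C·cosβ = 92.7362
L = r1·wrap1 + r2·wrap2 + 2·C·cosβ = 16·3.2923 + 9·2.9909 + 2·92.7362 = 265.0669

L=265.067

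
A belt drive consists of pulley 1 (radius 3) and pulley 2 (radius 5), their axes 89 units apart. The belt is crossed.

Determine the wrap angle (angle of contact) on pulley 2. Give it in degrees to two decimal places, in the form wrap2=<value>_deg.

crossed belt: β = asin((r1+r2)/C) = asin(8/89) = 5.1571°
wrap1 = wrap2 = π + 2β = 190.3143°

wrap2=190.31_deg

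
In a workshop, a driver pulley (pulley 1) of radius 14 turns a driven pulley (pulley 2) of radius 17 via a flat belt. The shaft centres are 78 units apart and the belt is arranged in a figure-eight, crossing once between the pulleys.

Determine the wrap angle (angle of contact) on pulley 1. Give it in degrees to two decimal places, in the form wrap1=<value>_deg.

crossed belt: β = asin((r1+r2)/C) = asin(31/78) = 23.4180°
wrap1 = wrap2 = π + 2β = 226.8360°

wrap1=226.84_deg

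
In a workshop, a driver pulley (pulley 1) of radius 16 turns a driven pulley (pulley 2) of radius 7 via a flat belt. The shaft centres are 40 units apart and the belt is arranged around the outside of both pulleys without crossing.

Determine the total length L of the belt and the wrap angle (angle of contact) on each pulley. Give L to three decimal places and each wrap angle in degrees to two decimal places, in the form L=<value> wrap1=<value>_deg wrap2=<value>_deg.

open belt: β = asin((r2−r1)/C) = asin(-9/40) = -13.0029°
wrap1 = π − 2β = 206.0058°
wrap2 = π + 2β = 153.9942°
tangent length = C·cosβ = 38.9744
L = r1·wrap1 + r2·wrap2 + 2·C·cosβ = 16·3.5955 + 7·2.6877 + 2·38.9744 = 154.2903

L=154.290 wrap1=206.01_deg wrap2=153.99_deg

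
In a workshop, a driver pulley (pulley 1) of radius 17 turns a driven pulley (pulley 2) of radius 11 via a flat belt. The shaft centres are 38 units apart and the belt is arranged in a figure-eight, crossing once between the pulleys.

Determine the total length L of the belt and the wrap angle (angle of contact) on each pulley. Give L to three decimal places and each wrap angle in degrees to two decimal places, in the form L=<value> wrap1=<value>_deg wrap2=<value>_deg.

crossed belt: β = asin((r1+r2)/C) = asin(28/38) = 47.4631°
wrap1 = wrap2 = π + 2β = 274.9262°
tangent length = C·cosβ = 25.6905
L = (r1+r2)·wrap + 2·C·cosβ = 28·4.7984 + 2·25.6905 = 185.7352

L=185.735 wrap1=274.93_deg wrap2=274.93_deg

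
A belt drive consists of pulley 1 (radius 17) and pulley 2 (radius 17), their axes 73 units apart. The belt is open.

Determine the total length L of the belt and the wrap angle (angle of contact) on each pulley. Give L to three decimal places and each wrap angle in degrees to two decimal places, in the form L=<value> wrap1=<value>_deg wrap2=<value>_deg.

L=252.814 wrap1=180.00_deg wrap2=180.00_deg

open belt: β = asin((r2−r1)/C) = asin(0/73) = 0.0000°
wrap1 = π − 2β = 180.0000°
wrap2 = π + 2β = 180.0000°
tangent length = C·cosβ = 73.0000
L = r1·wrap1 + r2·wrap2 + 2·C·cosβ = 17·3.1416 + 17·3.1416 + 2·73.0000 = 252.8142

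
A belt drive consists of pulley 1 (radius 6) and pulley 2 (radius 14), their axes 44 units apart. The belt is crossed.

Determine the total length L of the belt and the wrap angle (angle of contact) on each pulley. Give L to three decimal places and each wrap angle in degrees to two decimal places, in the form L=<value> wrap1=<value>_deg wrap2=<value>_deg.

L=160.090 wrap1=234.07_deg wrap2=234.07_deg

crossed belt: β = asin((r1+r2)/C) = asin(20/44) = 27.0357°
wrap1 = wrap2 = π + 2β = 234.0714°
tangent length = C·cosβ = 39.1918
L = (r1+r2)·wrap + 2·C·cosβ = 20·4.0853 + 2·39.1918 = 160.0900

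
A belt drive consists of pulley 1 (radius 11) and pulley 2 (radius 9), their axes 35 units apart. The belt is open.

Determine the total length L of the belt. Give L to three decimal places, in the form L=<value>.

L=132.946

open belt: β = asin((r2−r1)/C) = asin(-2/35) = -3.2758°
wrap1 = π − 2β = 186.5517°
wrap2 = π + 2β = 173.4483°
tangent length = C·cosβ = 34.9428
L = r1·wrap1 + r2·wrap2 + 2·C·cosβ = 11·3.2559 + 9·3.0272 + 2·34.9428 = 132.9462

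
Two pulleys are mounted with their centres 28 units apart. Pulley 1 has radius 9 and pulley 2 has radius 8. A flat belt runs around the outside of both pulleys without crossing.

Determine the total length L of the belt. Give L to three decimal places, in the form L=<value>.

L=109.443

open belt: β = asin((r2−r1)/C) = asin(-1/28) = -2.0467°
wrap1 = π − 2β = 184.0934°
wrap2 = π + 2β = 175.9066°
tangent length = C·cosβ = 27.9821
L = r1·wrap1 + r2·wrap2 + 2·C·cosβ = 9·3.2130 + 8·3.0701 + 2·27.9821 = 109.4428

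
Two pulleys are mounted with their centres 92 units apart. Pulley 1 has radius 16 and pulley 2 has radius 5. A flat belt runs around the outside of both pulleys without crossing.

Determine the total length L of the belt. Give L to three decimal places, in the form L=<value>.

L=251.290

open belt: β = asin((r2−r1)/C) = asin(-11/92) = -6.8670°
wrap1 = π − 2β = 193.7340°
wrap2 = π + 2β = 166.2660°
tangent length = C·cosβ = 91.3400
L = r1·wrap1 + r2·wrap2 + 2·C·cosβ = 16·3.3813 + 5·2.9019 + 2·91.3400 = 251.2902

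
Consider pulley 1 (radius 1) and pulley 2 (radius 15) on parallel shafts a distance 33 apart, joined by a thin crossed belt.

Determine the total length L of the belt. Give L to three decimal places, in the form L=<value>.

crossed belt: β = asin((r1+r2)/C) = asin(16/33) = 29.0025°
wrap1 = wrap2 = π + 2β = 238.0051°
tangent length = C·cosβ = 28.8617
L = (r1+r2)·wrap + 2·C·cosβ = 16·4.1540 + 2·28.8617 = 124.1870

L=124.187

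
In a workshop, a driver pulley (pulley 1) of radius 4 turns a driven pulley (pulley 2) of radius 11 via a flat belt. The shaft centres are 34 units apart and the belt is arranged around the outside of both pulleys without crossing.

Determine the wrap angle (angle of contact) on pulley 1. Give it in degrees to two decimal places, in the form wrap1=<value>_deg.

wrap1=156.24_deg

open belt: β = asin((r2−r1)/C) = asin(7/34) = 11.8812°
wrap1 = π − 2β = 156.2377°
wrap2 = π + 2β = 203.7623°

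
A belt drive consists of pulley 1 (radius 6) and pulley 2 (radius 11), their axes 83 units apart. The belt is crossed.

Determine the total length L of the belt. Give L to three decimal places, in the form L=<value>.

L=222.901

crossed belt: β = asin((r1+r2)/C) = asin(17/83) = 11.8189°
wrap1 = wrap2 = π + 2β = 203.6378°
tangent length = C·cosβ = 81.2404
L = (r1+r2)·wrap + 2·C·cosβ = 17·3.5542 + 2·81.2404 = 222.9013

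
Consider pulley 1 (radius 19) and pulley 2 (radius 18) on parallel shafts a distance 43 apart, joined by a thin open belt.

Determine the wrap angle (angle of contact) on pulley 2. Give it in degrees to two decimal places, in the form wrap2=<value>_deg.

wrap2=177.33_deg

open belt: β = asin((r2−r1)/C) = asin(-1/43) = -1.3326°
wrap1 = π − 2β = 182.6652°
wrap2 = π + 2β = 177.3348°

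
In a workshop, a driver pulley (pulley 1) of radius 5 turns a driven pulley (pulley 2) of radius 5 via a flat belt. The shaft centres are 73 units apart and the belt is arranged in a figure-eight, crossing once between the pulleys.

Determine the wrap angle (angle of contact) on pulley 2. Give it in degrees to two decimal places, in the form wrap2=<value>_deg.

crossed belt: β = asin((r1+r2)/C) = asin(10/73) = 7.8735°
wrap1 = wrap2 = π + 2β = 195.7470°

wrap2=195.75_deg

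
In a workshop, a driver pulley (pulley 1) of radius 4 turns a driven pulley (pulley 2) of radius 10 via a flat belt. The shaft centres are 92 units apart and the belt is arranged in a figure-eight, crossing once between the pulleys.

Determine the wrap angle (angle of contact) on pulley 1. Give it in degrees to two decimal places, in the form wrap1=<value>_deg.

crossed belt: β = asin((r1+r2)/C) = asin(14/92) = 8.7529°
wrap1 = wrap2 = π + 2β = 197.5059°

wrap1=197.51_deg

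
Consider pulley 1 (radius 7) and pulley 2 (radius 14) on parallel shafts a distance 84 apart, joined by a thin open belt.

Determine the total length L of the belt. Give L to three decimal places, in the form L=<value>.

open belt: β = asin((r2−r1)/C) = asin(7/84) = 4.7802°
wrap1 = π − 2β = 170.4396°
wrap2 = π + 2β = 189.5604°
tangent length = C·cosβ = 83.7078
L = r1·wrap1 + r2·wrap2 + 2·C·cosβ = 7·2.9747 + 14·3.3085 + 2·83.7078 = 234.5571

L=234.557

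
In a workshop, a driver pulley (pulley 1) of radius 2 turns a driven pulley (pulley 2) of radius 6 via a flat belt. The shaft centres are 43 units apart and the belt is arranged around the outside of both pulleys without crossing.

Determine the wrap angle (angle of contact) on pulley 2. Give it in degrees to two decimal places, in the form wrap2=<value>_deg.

wrap2=190.68_deg

open belt: β = asin((r2−r1)/C) = asin(4/43) = 5.3376°
wrap1 = π − 2β = 169.3249°
wrap2 = π + 2β = 190.6751°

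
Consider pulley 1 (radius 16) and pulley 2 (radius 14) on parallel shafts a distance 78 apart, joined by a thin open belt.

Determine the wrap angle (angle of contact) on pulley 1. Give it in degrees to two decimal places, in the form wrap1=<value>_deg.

open belt: β = asin((r2−r1)/C) = asin(-2/78) = -1.4693°
wrap1 = π − 2β = 182.9386°
wrap2 = π + 2β = 177.0614°

wrap1=182.94_deg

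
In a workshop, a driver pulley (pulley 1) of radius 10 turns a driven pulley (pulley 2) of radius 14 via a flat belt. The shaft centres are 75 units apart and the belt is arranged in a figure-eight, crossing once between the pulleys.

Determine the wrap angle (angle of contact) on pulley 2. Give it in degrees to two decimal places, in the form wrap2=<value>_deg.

crossed belt: β = asin((r1+r2)/C) = asin(24/75) = 18.6629°
wrap1 = wrap2 = π + 2β = 217.3258°

wrap2=217.33_deg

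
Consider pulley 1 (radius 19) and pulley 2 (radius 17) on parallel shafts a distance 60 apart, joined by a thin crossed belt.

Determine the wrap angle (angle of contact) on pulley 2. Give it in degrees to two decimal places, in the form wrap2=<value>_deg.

wrap2=253.74_deg

crossed belt: β = asin((r1+r2)/C) = asin(36/60) = 36.8699°
wrap1 = wrap2 = π + 2β = 253.7398°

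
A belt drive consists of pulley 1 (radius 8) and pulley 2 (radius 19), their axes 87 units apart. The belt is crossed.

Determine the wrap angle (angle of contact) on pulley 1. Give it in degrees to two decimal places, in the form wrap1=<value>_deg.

wrap1=216.16_deg

crossed belt: β = asin((r1+r2)/C) = asin(27/87) = 18.0800°
wrap1 = wrap2 = π + 2β = 216.1600°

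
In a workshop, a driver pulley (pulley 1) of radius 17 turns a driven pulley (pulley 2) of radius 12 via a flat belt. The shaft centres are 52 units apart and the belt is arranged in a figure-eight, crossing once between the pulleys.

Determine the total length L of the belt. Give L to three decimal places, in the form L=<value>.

crossed belt: β = asin((r1+r2)/C) = asin(29/52) = 33.8964°
wrap1 = wrap2 = π + 2β = 247.7927°
tangent length = C·cosβ = 43.1625
L = (r1+r2)·wrap + 2·C·cosβ = 29·4.3248 + 2·43.1625 = 211.7441

L=211.744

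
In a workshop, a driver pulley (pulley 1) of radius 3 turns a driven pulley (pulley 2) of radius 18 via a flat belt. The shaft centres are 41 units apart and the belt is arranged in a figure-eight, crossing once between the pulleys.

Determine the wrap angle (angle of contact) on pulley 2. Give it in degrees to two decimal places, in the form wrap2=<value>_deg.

wrap2=241.62_deg

crossed belt: β = asin((r1+r2)/C) = asin(21/41) = 30.8102°
wrap1 = wrap2 = π + 2β = 241.6203°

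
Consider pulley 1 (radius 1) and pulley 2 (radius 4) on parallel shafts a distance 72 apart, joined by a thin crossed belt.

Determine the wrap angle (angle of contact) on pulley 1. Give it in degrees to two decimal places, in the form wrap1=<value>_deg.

crossed belt: β = asin((r1+r2)/C) = asin(5/72) = 3.9821°
wrap1 = wrap2 = π + 2β = 187.9642°

wrap1=187.96_deg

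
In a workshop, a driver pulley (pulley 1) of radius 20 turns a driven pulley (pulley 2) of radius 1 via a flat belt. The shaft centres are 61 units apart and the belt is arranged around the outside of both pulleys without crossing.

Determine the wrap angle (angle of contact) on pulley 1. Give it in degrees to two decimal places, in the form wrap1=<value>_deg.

open belt: β = asin((r2−r1)/C) = asin(-19/61) = -18.1482°
wrap1 = π − 2β = 216.2963°
wrap2 = π + 2β = 143.7037°

wrap1=216.30_deg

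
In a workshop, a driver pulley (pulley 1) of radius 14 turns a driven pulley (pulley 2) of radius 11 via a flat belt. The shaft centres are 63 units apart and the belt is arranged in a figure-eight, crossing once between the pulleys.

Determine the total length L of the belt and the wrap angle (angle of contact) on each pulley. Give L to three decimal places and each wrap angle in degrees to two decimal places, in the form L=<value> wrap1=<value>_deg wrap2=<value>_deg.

L=214.597 wrap1=226.76_deg wrap2=226.76_deg

crossed belt: β = asin((r1+r2)/C) = asin(25/63) = 23.3799°
wrap1 = wrap2 = π + 2β = 226.7597°
tangent length = C·cosβ = 57.8273
L = (r1+r2)·wrap + 2·C·cosβ = 25·3.9577 + 2·57.8273 = 214.5973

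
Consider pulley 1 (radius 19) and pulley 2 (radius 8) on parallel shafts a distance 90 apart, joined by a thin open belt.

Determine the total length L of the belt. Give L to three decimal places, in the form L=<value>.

L=266.169

open belt: β = asin((r2−r1)/C) = asin(-11/90) = -7.0204°
wrap1 = π − 2β = 194.0407°
wrap2 = π + 2β = 165.9593°
tangent length = C·cosβ = 89.3252
L = r1·wrap1 + r2·wrap2 + 2·C·cosβ = 19·3.3866 + 8·2.8965 + 2·89.3252 = 266.1691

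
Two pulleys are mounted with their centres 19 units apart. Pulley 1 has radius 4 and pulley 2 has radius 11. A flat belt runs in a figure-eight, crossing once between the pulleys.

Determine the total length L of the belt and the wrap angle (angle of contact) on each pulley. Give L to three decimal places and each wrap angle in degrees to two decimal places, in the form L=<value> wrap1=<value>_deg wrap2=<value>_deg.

L=97.746 wrap1=284.27_deg wrap2=284.27_deg

crossed belt: β = asin((r1+r2)/C) = asin(15/19) = 52.1364°
wrap1 = wrap2 = π + 2β = 284.2727°
tangent length = C·cosβ = 11.6619
L = (r1+r2)·wrap + 2·C·cosβ = 15·4.9615 + 2·11.6619 = 97.7462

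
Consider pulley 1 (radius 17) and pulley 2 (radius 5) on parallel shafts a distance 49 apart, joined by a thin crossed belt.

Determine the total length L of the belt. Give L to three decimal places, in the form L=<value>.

L=177.170

crossed belt: β = asin((r1+r2)/C) = asin(22/49) = 26.6782°
wrap1 = wrap2 = π + 2β = 233.3565°
tangent length = C·cosβ = 43.7836
L = (r1+r2)·wrap + 2·C·cosβ = 22·4.0728 + 2·43.7836 = 177.1696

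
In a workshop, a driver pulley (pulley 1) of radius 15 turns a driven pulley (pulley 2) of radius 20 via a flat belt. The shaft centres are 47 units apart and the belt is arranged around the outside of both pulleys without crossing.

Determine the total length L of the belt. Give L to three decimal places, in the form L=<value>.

open belt: β = asin((r2−r1)/C) = asin(5/47) = 6.1069°
wrap1 = π − 2β = 167.7863°
wrap2 = π + 2β = 192.2137°
tangent length = C·cosβ = 46.7333
L = r1·wrap1 + r2·wrap2 + 2·C·cosβ = 15·2.9284 + 20·3.3548 + 2·46.7333 = 204.4882

L=204.488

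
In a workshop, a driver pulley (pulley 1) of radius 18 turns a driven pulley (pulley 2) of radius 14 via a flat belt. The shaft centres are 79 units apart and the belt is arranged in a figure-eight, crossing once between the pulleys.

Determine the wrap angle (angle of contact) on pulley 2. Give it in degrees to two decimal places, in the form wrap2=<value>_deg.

wrap2=227.79_deg

crossed belt: β = asin((r1+r2)/C) = asin(32/79) = 23.8951°
wrap1 = wrap2 = π + 2β = 227.7902°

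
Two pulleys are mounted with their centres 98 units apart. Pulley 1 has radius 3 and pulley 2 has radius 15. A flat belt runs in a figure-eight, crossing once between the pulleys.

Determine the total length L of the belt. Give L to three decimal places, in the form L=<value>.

crossed belt: β = asin((r1+r2)/C) = asin(18/98) = 10.5838°
wrap1 = wrap2 = π + 2β = 201.1676°
tangent length = C·cosβ = 96.3328
L = (r1+r2)·wrap + 2·C·cosβ = 18·3.5110 + 2·96.3328 = 255.8642

L=255.864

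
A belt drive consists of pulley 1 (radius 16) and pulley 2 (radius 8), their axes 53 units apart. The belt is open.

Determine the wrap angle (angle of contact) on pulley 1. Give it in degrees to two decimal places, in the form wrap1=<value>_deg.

open belt: β = asin((r2−r1)/C) = asin(-8/53) = -8.6816°
wrap1 = π − 2β = 197.3632°
wrap2 = π + 2β = 162.6368°

wrap1=197.36_deg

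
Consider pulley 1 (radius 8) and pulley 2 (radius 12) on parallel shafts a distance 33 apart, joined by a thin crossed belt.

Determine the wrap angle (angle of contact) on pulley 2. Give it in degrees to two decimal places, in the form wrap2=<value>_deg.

crossed belt: β = asin((r1+r2)/C) = asin(20/33) = 37.3052°
wrap1 = wrap2 = π + 2β = 254.6104°

wrap2=254.61_deg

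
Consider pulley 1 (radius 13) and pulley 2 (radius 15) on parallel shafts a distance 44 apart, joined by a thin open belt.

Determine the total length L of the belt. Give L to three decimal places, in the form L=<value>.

L=176.056

open belt: β = asin((r2−r1)/C) = asin(2/44) = 2.6053°
wrap1 = π − 2β = 174.7895°
wrap2 = π + 2β = 185.2105°
tangent length = C·cosβ = 43.9545
L = r1·wrap1 + r2·wrap2 + 2·C·cosβ = 13·3.0507 + 15·3.2325 + 2·43.9545 = 176.0555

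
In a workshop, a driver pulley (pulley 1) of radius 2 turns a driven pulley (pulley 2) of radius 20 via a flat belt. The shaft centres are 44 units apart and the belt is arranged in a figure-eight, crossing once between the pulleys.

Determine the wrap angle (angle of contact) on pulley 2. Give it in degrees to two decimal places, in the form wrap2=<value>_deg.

crossed belt: β = asin((r1+r2)/C) = asin(22/44) = 30.0000°
wrap1 = wrap2 = π + 2β = 240.0000°

wrap2=240.00_deg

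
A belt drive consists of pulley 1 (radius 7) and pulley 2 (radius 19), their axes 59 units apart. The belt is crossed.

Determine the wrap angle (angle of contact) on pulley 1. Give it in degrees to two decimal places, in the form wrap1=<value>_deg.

crossed belt: β = asin((r1+r2)/C) = asin(26/59) = 26.1471°
wrap1 = wrap2 = π + 2β = 232.2943°

wrap1=232.29_deg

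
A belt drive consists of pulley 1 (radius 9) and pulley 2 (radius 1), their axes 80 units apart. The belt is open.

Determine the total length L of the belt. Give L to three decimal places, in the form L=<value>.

open belt: β = asin((r2−r1)/C) = asin(-8/80) = -5.7392°
wrap1 = π − 2β = 191.4783°
wrap2 = π + 2β = 168.5217°
tangent length = C·cosβ = 79.5990
L = r1·wrap1 + r2·wrap2 + 2·C·cosβ = 9·3.3419 + 1·2.9413 + 2·79.5990 = 192.2166

L=192.217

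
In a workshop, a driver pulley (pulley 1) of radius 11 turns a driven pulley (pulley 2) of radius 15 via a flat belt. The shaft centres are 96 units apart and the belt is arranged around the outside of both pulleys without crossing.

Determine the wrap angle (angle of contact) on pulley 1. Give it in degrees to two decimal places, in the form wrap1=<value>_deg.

open belt: β = asin((r2−r1)/C) = asin(4/96) = 2.3880°
wrap1 = π − 2β = 175.2240°
wrap2 = π + 2β = 184.7760°

wrap1=175.22_deg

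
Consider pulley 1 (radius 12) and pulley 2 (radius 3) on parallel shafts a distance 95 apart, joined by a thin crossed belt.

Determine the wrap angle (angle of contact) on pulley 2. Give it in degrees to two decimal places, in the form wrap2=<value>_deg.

crossed belt: β = asin((r1+r2)/C) = asin(15/95) = 9.0847°
wrap1 = wrap2 = π + 2β = 198.1694°

wrap2=198.17_deg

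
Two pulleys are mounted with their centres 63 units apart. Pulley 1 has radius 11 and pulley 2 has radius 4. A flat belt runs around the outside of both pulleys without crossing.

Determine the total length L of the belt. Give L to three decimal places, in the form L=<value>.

open belt: β = asin((r2−r1)/C) = asin(-7/63) = -6.3794°
wrap1 = π − 2β = 192.7587°
wrap2 = π + 2β = 167.2413°
tangent length = C·cosβ = 62.6099
L = r1·wrap1 + r2·wrap2 + 2·C·cosβ = 11·3.3643 + 4·2.9189 + 2·62.6099 = 173.9025

L=173.902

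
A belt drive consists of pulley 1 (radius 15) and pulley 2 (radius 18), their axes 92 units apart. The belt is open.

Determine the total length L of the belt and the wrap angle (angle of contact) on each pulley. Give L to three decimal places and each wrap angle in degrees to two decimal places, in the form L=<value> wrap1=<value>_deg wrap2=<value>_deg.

L=287.770 wrap1=176.26_deg wrap2=183.74_deg

open belt: β = asin((r2−r1)/C) = asin(3/92) = 1.8687°
wrap1 = π − 2β = 176.2627°
wrap2 = π + 2β = 183.7373°
tangent length = C·cosβ = 91.9511
L = r1·wrap1 + r2·wrap2 + 2·C·cosβ = 15·3.0764 + 18·3.2068 + 2·91.9511 = 287.7704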